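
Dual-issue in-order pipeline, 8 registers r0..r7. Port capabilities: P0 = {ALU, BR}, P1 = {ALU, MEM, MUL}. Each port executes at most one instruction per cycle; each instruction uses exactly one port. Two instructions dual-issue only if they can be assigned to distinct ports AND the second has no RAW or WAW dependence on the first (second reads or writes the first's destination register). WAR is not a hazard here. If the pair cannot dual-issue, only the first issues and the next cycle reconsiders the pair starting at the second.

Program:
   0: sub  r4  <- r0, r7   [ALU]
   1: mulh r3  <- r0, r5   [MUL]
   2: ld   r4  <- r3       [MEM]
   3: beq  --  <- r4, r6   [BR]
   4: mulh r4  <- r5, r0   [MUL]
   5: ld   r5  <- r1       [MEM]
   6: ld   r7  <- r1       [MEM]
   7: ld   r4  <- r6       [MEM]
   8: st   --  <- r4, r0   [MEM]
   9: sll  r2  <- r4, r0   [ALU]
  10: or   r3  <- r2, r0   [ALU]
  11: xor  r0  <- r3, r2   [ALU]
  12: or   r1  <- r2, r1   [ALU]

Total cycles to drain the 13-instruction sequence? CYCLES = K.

c0: i0+i1 sub.ALU+mulh.MUL  2-wide
c1: i2 ld.MEM  RAW r4
c2: i3+i4 beq.BR+mulh.MUL  2-wide
c3: i5 ld.MEM  no-port MEM/MEM
c4: i6 ld.MEM  no-port MEM/MEM
c5: i7 ld.MEM  no-port MEM/MEM
c6: i8+i9 st.MEM+sll.ALU  2-wide
c7: i10 or.ALU  RAW r3
c8: i11+i12 xor.ALU+or.ALU  2-wide

CYCLES = 9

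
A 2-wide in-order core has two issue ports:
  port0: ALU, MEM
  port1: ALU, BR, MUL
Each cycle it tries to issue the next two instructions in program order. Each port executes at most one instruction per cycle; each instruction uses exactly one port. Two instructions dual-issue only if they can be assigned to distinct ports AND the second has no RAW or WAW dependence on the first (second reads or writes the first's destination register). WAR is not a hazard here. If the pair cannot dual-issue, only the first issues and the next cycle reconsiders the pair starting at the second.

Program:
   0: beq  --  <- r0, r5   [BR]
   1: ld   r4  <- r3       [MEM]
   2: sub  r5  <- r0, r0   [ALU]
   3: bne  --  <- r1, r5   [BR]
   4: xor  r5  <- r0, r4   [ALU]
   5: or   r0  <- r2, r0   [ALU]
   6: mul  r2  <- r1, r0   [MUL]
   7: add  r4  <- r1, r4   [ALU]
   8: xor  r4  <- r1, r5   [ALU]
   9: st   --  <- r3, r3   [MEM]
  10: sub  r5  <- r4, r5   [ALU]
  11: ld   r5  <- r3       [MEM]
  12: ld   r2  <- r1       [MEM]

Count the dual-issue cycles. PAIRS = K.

PAIRS = 4

[0] i0/i1  beq.BR ld.MEM  -- pair
[1] i2  sub.ALU  -- RAW r5
[2] i3/i4  bne.BR xor.ALU  -- pair
[3] i5  or.ALU  -- RAW r0
[4] i6/i7  mul.MUL add.ALU  -- pair
[5] i8/i9  xor.ALU st.MEM  -- pair
[6] i10  sub.ALU  -- WAW r5
[7] i11  ld.MEM  -- no-port MEM/MEM
[8] i12  ld.MEM  -- tail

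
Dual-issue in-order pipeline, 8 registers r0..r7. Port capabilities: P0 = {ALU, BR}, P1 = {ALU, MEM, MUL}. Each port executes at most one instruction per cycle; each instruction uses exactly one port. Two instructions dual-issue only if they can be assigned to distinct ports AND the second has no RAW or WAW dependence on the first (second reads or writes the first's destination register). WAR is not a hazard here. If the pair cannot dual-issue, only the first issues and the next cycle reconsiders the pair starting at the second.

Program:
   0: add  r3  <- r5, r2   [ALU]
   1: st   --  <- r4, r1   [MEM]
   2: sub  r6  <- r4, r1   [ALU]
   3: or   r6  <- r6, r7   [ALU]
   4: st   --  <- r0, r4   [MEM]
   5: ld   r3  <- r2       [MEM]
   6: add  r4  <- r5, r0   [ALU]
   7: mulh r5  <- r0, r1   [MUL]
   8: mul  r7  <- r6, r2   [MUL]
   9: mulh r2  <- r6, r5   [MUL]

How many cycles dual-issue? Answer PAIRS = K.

PAIRS = 3

t=0 i0+i1:add+st ; dual
t=1 i2:sub ; RAW+WAW r6
t=2 i3+i4:or+st ; dual
t=3 i5+i6:ld+add ; dual
t=4 i7:mulh ; no-port MUL/MUL
t=5 i8:mul ; no-port MUL/MUL
t=6 i9:mulh ; tail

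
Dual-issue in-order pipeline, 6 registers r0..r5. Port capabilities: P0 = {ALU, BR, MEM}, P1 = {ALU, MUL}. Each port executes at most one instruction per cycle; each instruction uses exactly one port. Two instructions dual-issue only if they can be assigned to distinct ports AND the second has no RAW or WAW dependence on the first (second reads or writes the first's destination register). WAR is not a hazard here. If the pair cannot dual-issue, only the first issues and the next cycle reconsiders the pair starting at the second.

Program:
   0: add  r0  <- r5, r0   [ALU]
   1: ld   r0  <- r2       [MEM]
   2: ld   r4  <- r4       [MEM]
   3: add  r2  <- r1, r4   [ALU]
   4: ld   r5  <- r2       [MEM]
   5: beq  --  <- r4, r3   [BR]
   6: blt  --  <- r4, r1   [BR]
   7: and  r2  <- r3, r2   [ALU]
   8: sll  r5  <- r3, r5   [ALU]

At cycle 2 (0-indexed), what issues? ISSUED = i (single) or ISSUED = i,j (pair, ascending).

c0: i0 add  WAW r0
c1: i1 ld  no-port MEM/MEM
c2: i2 ld  RAW r4
c3: i3 add  RAW r2
c4: i4 ld  no-port MEM/BR
c5: i5 beq  no-port BR/BR
c6: i6&i7 blt and  pair
c7: i8 sll  tail

ISSUED = 2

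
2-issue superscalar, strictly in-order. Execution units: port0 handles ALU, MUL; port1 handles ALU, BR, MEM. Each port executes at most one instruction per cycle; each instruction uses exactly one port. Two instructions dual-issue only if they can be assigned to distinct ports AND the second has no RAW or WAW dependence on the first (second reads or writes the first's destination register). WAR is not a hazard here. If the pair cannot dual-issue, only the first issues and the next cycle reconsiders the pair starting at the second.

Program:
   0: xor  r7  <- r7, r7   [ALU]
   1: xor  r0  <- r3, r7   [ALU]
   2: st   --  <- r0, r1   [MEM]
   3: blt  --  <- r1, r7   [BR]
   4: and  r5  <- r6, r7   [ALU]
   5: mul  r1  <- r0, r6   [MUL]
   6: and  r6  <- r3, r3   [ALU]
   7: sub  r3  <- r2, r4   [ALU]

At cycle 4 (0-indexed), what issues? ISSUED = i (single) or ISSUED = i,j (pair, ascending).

ISSUED = 5,6

#0 head=0: xor.ALU i0 RAW r7
#1 head=1: xor.ALU i1 RAW r0
#2 head=2: st.MEM i2 no-port MEM/BR
#3 head=3: blt.BR;and.ALU i3&i4 pair
#4 head=5: mul.MUL;and.ALU i5&i6 pair
#5 head=7: sub.ALU i7 tail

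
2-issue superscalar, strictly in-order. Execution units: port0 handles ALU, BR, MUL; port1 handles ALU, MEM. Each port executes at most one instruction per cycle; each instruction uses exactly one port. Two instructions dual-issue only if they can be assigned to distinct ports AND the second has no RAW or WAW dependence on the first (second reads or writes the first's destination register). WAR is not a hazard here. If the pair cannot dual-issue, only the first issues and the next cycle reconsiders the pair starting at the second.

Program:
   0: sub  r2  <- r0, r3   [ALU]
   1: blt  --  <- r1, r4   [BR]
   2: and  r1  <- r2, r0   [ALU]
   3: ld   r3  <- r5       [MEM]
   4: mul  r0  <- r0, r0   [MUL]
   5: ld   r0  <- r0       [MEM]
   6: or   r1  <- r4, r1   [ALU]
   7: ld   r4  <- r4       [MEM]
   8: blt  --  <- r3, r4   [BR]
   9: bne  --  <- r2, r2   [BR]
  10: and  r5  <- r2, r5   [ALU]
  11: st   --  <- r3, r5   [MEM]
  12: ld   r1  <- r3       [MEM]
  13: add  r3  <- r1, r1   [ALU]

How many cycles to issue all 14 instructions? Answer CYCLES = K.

CYCLES = 10

#0 head=0: sub.ALU+blt.BR i0/i1 pair
#1 head=2: and.ALU+ld.MEM i2/i3 pair
#2 head=4: mul.MUL i4 RAW+WAW r0
#3 head=5: ld.MEM+or.ALU i5/i6 pair
#4 head=7: ld.MEM i7 RAW r4
#5 head=8: blt.BR i8 no-port BR/BR
#6 head=9: bne.BR+and.ALU i9/i10 pair
#7 head=11: st.MEM i11 no-port MEM/MEM
#8 head=12: ld.MEM i12 RAW r1
#9 head=13: add.ALU i13 tail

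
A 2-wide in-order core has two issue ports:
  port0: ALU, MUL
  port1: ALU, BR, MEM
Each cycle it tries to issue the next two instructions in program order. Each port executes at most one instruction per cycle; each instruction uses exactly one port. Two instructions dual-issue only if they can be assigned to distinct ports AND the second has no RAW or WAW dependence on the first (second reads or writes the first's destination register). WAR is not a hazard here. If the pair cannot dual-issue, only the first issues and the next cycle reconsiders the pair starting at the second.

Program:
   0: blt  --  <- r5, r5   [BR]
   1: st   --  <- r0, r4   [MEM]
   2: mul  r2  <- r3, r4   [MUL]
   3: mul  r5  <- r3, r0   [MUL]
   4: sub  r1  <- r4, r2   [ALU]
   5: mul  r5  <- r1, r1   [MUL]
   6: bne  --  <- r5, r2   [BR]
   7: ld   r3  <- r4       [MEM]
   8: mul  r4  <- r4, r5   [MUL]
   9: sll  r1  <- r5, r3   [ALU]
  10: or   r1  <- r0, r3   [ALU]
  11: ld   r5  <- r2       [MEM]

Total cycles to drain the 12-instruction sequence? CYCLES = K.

#0 head=0: blt.BR i0 no-port BR/MEM
#1 head=1: st.MEM mul.MUL i1,i2 dual
#2 head=3: mul.MUL sub.ALU i3,i4 dual
#3 head=5: mul.MUL i5 RAW r5
#4 head=6: bne.BR i6 no-port BR/MEM
#5 head=7: ld.MEM mul.MUL i7,i8 dual
#6 head=9: sll.ALU i9 WAW r1
#7 head=10: or.ALU ld.MEM i10,i11 dual

CYCLES = 8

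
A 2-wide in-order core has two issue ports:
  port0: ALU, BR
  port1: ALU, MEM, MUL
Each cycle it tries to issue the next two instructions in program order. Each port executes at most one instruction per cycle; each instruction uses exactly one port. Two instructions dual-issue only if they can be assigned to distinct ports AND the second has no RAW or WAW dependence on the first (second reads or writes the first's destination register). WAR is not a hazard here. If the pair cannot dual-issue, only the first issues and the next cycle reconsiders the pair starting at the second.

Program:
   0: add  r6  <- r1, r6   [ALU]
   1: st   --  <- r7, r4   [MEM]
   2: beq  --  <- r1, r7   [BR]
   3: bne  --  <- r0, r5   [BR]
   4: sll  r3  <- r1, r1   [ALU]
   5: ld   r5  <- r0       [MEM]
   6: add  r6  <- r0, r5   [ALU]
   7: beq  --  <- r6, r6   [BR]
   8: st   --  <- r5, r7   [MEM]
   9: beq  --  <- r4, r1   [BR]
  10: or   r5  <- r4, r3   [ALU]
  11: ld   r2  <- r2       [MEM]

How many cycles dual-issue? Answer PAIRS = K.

PAIRS = 4

#0 head=0: add+st i0+i1 2-wide
#1 head=2: beq i2 no-port BR/BR
#2 head=3: bne+sll i3+i4 2-wide
#3 head=5: ld i5 RAW r5
#4 head=6: add i6 RAW r6
#5 head=7: beq+st i7+i8 2-wide
#6 head=9: beq+or i9+i10 2-wide
#7 head=11: ld i11 tail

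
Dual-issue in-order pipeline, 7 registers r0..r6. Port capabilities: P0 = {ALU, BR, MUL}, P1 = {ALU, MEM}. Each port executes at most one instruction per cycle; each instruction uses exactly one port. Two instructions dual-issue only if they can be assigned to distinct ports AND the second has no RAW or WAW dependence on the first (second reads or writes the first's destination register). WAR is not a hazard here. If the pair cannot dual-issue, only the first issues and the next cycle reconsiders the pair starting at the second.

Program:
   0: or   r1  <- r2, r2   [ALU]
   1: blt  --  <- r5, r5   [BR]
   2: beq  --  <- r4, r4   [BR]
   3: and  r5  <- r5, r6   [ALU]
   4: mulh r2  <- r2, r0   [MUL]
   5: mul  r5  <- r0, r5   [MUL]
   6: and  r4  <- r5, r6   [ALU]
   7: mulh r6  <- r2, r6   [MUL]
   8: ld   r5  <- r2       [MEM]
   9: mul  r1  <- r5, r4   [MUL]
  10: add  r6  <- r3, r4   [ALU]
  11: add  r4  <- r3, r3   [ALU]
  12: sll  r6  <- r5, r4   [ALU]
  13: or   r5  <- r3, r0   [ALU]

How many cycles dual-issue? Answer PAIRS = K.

PAIRS = 5

c0: i0,i1 or.ALU;blt.BR  2-wide
c1: i2,i3 beq.BR;and.ALU  2-wide
c2: i4 mulh.MUL  no-port MUL/MUL
c3: i5 mul.MUL  RAW r5
c4: i6,i7 and.ALU;mulh.MUL  2-wide
c5: i8 ld.MEM  RAW r5
c6: i9,i10 mul.MUL;add.ALU  2-wide
c7: i11 add.ALU  RAW r4
c8: i12,i13 sll.ALU;or.ALU  2-wide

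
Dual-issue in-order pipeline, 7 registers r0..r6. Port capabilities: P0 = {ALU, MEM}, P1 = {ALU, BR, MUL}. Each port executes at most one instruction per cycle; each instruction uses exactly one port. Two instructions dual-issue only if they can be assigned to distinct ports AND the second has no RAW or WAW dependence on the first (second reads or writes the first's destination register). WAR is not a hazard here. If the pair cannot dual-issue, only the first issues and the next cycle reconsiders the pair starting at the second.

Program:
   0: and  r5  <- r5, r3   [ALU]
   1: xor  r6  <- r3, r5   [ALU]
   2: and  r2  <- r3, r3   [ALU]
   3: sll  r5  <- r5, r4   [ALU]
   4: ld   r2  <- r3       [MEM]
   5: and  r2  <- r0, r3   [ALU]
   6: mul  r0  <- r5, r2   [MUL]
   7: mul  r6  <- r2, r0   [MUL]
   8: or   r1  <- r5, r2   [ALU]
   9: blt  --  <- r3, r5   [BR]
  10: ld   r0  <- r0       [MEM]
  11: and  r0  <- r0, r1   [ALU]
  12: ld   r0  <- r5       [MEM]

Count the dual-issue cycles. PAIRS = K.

#0 head=0: and.ALU i0 RAW r5
#1 head=1: xor.ALU+and.ALU i1&i2 pair
#2 head=3: sll.ALU+ld.MEM i3&i4 pair
#3 head=5: and.ALU i5 RAW r2
#4 head=6: mul.MUL i6 no-port MUL/MUL
#5 head=7: mul.MUL+or.ALU i7&i8 pair
#6 head=9: blt.BR+ld.MEM i9&i10 pair
#7 head=11: and.ALU i11 WAW r0
#8 head=12: ld.MEM i12 tail

PAIRS = 4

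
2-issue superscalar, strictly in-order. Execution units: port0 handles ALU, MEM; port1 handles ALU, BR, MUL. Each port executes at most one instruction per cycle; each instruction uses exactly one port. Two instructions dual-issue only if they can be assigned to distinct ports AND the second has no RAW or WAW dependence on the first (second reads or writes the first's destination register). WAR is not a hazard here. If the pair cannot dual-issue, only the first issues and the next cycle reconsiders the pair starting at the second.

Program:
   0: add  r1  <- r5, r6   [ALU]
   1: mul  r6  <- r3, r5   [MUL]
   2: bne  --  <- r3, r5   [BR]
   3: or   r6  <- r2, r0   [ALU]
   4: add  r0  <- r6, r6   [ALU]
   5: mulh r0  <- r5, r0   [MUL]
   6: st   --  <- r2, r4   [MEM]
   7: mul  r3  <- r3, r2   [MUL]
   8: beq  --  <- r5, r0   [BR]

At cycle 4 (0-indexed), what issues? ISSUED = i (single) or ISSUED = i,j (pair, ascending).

#0 head=0: add.ALU mul.MUL i0+i1 dual
#1 head=2: bne.BR or.ALU i2+i3 dual
#2 head=4: add.ALU i4 RAW+WAW r0
#3 head=5: mulh.MUL st.MEM i5+i6 dual
#4 head=7: mul.MUL i7 no-port MUL/BR
#5 head=8: beq.BR i8 tail

ISSUED = 7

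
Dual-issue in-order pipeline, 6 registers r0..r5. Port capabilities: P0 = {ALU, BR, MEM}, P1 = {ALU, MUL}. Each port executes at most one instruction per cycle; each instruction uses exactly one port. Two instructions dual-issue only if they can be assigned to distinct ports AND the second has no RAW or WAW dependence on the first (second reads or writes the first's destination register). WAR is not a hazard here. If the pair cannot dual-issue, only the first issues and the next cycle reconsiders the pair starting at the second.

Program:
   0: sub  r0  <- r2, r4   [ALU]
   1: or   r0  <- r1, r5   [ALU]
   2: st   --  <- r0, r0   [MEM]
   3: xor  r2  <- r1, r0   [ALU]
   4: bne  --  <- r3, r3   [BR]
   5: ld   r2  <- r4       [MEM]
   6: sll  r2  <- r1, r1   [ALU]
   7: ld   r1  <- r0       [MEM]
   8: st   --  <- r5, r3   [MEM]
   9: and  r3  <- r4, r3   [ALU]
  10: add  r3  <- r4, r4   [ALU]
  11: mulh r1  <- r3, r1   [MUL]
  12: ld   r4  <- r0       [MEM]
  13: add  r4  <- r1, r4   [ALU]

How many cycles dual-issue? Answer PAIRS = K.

PAIRS = 4

#0 head=0: sub i0 WAW r0
#1 head=1: or i1 RAW r0
#2 head=2: st/xor i2+i3 2-wide
#3 head=4: bne i4 no-port BR/MEM
#4 head=5: ld i5 WAW r2
#5 head=6: sll/ld i6+i7 2-wide
#6 head=8: st/and i8+i9 2-wide
#7 head=10: add i10 RAW r3
#8 head=11: mulh/ld i11+i12 2-wide
#9 head=13: add i13 tail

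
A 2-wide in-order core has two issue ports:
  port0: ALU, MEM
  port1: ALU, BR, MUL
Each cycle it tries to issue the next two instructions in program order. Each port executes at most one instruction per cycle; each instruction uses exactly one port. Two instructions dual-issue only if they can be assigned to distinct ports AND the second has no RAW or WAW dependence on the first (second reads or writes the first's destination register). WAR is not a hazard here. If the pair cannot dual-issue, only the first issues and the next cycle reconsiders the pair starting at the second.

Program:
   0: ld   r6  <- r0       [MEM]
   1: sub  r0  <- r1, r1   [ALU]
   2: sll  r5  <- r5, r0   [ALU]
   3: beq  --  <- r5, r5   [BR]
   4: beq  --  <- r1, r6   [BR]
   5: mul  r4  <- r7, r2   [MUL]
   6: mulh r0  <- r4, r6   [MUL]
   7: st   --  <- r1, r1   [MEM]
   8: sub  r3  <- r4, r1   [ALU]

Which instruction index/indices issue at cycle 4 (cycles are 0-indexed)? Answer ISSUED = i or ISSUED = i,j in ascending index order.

#0 head=0: ld;sub i0+i1 dual
#1 head=2: sll i2 RAW r5
#2 head=3: beq i3 no-port BR/BR
#3 head=4: beq i4 no-port BR/MUL
#4 head=5: mul i5 no-port MUL/MUL
#5 head=6: mulh;st i6+i7 dual
#6 head=8: sub i8 tail

ISSUED = 5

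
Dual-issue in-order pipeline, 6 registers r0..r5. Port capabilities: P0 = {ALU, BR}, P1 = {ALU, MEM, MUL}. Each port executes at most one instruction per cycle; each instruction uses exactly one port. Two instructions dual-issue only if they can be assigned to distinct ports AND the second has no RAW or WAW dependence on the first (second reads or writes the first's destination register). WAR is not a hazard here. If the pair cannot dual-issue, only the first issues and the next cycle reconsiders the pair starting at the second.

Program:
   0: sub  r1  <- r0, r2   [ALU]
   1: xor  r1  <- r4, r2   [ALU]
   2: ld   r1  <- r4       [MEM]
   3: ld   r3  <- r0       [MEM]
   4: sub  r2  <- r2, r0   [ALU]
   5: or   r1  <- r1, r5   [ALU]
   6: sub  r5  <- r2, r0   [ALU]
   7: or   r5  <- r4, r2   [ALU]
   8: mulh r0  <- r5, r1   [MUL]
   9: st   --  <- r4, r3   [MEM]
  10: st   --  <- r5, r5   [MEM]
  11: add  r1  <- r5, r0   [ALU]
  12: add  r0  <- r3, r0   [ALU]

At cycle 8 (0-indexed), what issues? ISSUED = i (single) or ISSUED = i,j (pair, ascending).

ISSUED = 10,11

t=0 i0:sub.ALU ; WAW r1
t=1 i1:xor.ALU ; WAW r1
t=2 i2:ld.MEM ; no-port MEM/MEM
t=3 i3+i4:ld.MEM+sub.ALU ; 2-wide
t=4 i5+i6:or.ALU+sub.ALU ; 2-wide
t=5 i7:or.ALU ; RAW r5
t=6 i8:mulh.MUL ; no-port MUL/MEM
t=7 i9:st.MEM ; no-port MEM/MEM
t=8 i10+i11:st.MEM+add.ALU ; 2-wide
t=9 i12:add.ALU ; tail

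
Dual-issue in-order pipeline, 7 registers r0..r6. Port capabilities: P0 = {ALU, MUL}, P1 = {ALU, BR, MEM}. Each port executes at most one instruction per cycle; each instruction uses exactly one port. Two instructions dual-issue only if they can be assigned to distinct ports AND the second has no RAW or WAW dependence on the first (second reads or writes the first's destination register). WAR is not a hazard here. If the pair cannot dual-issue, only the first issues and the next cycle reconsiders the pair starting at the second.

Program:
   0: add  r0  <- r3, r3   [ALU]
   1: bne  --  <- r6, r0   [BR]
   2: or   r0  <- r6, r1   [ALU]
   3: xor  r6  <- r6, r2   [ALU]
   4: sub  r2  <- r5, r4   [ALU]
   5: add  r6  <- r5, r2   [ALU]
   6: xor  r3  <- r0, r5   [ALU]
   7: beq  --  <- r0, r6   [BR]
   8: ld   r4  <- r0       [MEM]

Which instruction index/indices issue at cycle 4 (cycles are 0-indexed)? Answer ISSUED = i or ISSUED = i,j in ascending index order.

[0] i0  add  -- RAW r0
[1] i1/i2  bne;or  -- dual
[2] i3/i4  xor;sub  -- dual
[3] i5/i6  add;xor  -- dual
[4] i7  beq  -- no-port BR/MEM
[5] i8  ld  -- tail

ISSUED = 7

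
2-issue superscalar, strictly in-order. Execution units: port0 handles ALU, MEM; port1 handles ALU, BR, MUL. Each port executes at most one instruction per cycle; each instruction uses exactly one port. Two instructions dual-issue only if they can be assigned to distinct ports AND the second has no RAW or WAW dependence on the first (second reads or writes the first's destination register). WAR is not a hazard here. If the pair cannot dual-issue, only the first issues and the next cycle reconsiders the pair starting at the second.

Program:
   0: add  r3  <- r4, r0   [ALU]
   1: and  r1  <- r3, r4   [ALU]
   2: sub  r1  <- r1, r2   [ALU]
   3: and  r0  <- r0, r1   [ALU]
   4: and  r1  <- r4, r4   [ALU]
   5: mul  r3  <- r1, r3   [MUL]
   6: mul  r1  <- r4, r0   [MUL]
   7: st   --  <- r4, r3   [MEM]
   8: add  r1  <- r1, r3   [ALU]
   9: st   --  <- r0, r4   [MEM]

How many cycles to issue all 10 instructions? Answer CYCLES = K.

0. add @i0  | RAW r3
1. and @i1  | RAW+WAW r1
2. sub @i2  | RAW r1
3. and+and @i3&i4  | pair
4. mul @i5  | no-port MUL/MUL
5. mul+st @i6&i7  | pair
6. add+st @i8&i9  | pair

CYCLES = 7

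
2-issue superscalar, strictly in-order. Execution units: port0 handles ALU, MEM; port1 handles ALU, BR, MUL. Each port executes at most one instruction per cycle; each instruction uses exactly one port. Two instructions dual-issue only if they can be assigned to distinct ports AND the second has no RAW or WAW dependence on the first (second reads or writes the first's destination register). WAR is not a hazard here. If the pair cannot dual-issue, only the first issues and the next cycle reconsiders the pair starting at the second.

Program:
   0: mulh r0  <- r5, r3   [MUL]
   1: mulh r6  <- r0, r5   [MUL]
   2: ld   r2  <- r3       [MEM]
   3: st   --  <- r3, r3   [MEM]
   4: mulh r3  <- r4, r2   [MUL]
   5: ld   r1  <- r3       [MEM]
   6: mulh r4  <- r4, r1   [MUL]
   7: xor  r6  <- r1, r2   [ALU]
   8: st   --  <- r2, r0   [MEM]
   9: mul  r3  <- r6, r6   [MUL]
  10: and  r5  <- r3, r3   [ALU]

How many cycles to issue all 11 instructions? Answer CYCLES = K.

0. mulh.MUL @i0  | no-port MUL/MUL
1. mulh.MUL ld.MEM @i1/i2  | pair
2. st.MEM mulh.MUL @i3/i4  | pair
3. ld.MEM @i5  | RAW r1
4. mulh.MUL xor.ALU @i6/i7  | pair
5. st.MEM mul.MUL @i8/i9  | pair
6. and.ALU @i10  | tail

CYCLES = 7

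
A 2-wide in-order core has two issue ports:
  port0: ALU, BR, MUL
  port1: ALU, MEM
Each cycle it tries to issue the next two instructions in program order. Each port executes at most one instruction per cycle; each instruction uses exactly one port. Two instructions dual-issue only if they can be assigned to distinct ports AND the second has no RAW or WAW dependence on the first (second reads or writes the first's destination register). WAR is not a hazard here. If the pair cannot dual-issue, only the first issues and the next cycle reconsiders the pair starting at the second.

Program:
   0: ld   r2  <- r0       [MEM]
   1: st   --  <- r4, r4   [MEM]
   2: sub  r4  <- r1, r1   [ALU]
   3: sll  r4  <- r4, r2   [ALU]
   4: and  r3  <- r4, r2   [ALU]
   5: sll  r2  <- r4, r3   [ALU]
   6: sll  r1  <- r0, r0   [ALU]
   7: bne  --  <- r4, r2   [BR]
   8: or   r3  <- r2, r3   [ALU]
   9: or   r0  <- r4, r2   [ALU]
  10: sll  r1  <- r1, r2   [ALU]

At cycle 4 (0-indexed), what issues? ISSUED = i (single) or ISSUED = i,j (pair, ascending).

ISSUED = 5,6

[0] i0  ld  -- no-port MEM/MEM
[1] i1&i2  st+sub  -- 2-wide
[2] i3  sll  -- RAW r4
[3] i4  and  -- RAW r3
[4] i5&i6  sll+sll  -- 2-wide
[5] i7&i8  bne+or  -- 2-wide
[6] i9&i10  or+sll  -- 2-wide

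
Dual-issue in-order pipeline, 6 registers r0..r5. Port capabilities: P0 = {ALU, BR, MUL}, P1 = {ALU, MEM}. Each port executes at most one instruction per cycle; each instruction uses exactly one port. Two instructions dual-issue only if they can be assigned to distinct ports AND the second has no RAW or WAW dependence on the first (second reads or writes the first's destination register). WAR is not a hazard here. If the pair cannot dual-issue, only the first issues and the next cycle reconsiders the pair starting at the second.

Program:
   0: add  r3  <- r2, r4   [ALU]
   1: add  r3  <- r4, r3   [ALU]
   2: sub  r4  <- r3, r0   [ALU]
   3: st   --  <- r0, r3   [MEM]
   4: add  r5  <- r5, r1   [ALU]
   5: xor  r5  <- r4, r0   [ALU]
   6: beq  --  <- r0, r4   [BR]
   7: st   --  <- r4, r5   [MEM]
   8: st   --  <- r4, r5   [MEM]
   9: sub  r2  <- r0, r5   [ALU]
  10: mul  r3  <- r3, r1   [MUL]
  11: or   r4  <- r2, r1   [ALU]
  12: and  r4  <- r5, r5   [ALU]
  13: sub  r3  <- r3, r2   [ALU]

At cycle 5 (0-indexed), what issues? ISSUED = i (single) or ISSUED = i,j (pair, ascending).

t=0 i0:add ; RAW+WAW r3
t=1 i1:add ; RAW r3
t=2 i2/i3:sub st ; dual
t=3 i4:add ; WAW r5
t=4 i5/i6:xor beq ; dual
t=5 i7:st ; no-port MEM/MEM
t=6 i8/i9:st sub ; dual
t=7 i10/i11:mul or ; dual
t=8 i12/i13:and sub ; dual

ISSUED = 7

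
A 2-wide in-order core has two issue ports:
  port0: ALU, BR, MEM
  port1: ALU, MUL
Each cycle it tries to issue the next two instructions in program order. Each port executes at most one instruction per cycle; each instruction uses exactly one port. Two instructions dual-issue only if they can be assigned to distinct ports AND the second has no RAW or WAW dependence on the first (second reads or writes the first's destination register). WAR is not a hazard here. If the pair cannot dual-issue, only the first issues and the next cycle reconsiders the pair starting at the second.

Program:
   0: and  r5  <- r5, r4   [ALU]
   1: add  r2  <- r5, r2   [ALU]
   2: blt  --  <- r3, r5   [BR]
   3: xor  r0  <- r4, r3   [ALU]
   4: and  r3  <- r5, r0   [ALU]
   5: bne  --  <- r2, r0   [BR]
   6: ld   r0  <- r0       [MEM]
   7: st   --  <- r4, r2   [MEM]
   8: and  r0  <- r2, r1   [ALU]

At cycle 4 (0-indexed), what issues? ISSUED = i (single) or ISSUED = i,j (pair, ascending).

ISSUED = 6

t=0 i0:and ; RAW r5
t=1 i1+i2:add+blt ; pair
t=2 i3:xor ; RAW r0
t=3 i4+i5:and+bne ; pair
t=4 i6:ld ; no-port MEM/MEM
t=5 i7+i8:st+and ; pair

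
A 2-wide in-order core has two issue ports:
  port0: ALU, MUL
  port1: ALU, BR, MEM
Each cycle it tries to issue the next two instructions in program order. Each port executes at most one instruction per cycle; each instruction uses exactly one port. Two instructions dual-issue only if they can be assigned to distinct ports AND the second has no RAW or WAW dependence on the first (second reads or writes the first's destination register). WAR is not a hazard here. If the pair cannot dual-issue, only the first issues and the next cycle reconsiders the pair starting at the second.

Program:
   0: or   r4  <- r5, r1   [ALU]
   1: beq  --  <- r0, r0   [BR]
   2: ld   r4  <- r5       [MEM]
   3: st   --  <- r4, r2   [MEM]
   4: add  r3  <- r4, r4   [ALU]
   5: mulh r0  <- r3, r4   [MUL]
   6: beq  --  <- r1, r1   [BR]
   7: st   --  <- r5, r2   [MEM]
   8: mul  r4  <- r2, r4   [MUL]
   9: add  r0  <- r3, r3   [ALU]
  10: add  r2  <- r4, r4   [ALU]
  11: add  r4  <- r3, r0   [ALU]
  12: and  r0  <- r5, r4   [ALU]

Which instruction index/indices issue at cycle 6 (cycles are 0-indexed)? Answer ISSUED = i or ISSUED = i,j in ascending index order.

  cy0 -> i0/i1 (or;beq) pair
  cy1 -> i2 (ld) no-port MEM/MEM
  cy2 -> i3/i4 (st;add) pair
  cy3 -> i5/i6 (mulh;beq) pair
  cy4 -> i7/i8 (st;mul) pair
  cy5 -> i9/i10 (add;add) pair
  cy6 -> i11 (add) RAW r4
  cy7 -> i12 (and) tail

ISSUED = 11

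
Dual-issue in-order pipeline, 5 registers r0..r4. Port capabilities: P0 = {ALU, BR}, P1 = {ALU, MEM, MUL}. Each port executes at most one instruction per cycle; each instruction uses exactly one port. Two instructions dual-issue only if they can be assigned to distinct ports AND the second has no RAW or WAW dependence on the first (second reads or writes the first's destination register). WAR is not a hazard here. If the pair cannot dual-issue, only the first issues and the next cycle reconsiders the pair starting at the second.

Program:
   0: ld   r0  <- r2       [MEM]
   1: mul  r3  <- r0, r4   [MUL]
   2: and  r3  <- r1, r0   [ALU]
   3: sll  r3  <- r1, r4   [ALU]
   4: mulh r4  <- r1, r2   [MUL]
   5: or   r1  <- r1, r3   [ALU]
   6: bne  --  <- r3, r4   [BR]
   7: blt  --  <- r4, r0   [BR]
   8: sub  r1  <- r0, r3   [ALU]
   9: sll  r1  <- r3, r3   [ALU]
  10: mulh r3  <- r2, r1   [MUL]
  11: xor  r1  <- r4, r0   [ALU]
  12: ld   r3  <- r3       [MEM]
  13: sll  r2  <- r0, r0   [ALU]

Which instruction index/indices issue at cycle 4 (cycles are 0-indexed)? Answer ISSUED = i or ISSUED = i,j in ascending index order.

0. ld @i0  | no-port MEM/MUL
1. mul @i1  | WAW r3
2. and @i2  | WAW r3
3. sll/mulh @i3&i4  | dual
4. or/bne @i5&i6  | dual
5. blt/sub @i7&i8  | dual
6. sll @i9  | RAW r1
7. mulh/xor @i10&i11  | dual
8. ld/sll @i12&i13  | dual

ISSUED = 5,6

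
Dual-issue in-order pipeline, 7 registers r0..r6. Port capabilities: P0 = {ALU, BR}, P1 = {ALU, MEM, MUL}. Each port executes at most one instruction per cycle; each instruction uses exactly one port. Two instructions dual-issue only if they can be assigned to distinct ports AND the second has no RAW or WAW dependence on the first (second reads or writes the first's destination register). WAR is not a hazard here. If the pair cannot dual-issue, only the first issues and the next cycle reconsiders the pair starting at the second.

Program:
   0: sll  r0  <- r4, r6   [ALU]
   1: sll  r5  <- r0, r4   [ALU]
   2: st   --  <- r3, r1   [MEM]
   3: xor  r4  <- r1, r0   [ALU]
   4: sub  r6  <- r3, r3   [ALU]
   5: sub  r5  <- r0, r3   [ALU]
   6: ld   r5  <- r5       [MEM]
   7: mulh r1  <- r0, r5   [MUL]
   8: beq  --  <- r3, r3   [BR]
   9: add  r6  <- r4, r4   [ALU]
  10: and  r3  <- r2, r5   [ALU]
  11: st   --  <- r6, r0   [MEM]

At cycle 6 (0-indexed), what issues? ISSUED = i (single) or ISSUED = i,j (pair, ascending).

ISSUED = 9,10

  cy0 -> i0 (sll) RAW r0
  cy1 -> i1,i2 (sll/st) pair
  cy2 -> i3,i4 (xor/sub) pair
  cy3 -> i5 (sub) RAW+WAW r5
  cy4 -> i6 (ld) no-port MEM/MUL
  cy5 -> i7,i8 (mulh/beq) pair
  cy6 -> i9,i10 (add/and) pair
  cy7 -> i11 (st) tail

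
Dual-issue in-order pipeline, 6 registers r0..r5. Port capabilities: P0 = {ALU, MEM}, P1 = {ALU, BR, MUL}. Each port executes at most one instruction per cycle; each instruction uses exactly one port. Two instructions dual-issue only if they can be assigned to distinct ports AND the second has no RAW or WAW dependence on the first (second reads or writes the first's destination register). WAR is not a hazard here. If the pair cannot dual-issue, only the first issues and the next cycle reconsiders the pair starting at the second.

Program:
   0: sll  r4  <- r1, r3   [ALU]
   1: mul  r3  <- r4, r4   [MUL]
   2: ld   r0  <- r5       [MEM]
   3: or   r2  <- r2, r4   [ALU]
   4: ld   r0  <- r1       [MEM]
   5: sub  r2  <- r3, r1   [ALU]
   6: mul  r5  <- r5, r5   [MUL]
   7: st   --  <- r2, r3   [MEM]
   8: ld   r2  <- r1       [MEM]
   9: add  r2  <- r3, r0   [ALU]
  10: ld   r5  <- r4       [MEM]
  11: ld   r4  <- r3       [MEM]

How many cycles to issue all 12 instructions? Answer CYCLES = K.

[0] i0  sll.ALU  -- RAW r4
[1] i1+i2  mul.MUL/ld.MEM  -- dual
[2] i3+i4  or.ALU/ld.MEM  -- dual
[3] i5+i6  sub.ALU/mul.MUL  -- dual
[4] i7  st.MEM  -- no-port MEM/MEM
[5] i8  ld.MEM  -- WAW r2
[6] i9+i10  add.ALU/ld.MEM  -- dual
[7] i11  ld.MEM  -- tail

CYCLES = 8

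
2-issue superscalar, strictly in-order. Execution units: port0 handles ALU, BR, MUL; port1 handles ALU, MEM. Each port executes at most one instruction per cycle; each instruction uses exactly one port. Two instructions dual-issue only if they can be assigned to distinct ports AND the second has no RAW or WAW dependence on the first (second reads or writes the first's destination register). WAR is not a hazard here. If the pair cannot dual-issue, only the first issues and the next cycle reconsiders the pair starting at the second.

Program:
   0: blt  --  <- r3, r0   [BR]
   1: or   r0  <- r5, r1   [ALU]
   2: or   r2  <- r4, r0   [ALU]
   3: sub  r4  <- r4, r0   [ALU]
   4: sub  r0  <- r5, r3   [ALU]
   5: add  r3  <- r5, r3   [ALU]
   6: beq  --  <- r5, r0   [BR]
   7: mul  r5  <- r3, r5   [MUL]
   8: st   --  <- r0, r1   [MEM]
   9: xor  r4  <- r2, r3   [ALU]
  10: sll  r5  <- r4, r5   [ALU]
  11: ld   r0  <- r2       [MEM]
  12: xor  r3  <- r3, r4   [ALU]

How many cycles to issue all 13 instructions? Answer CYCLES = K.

CYCLES = 8

0. blt.BR+or.ALU @i0+i1  | dual
1. or.ALU+sub.ALU @i2+i3  | dual
2. sub.ALU+add.ALU @i4+i5  | dual
3. beq.BR @i6  | no-port BR/MUL
4. mul.MUL+st.MEM @i7+i8  | dual
5. xor.ALU @i9  | RAW r4
6. sll.ALU+ld.MEM @i10+i11  | dual
7. xor.ALU @i12  | tail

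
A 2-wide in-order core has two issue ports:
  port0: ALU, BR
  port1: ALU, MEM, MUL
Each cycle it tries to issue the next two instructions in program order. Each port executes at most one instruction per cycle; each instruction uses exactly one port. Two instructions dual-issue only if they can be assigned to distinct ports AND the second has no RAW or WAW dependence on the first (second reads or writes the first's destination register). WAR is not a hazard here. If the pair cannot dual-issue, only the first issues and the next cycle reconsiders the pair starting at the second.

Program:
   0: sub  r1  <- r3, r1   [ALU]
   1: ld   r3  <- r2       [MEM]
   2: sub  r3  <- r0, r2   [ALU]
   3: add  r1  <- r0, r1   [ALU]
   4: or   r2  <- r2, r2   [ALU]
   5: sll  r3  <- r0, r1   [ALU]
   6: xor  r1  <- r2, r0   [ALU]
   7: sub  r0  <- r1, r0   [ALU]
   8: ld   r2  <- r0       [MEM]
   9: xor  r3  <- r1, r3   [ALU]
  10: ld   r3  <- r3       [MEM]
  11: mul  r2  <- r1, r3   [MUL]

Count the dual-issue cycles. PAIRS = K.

[0] i0+i1  sub/ld  -- pair
[1] i2+i3  sub/add  -- pair
[2] i4+i5  or/sll  -- pair
[3] i6  xor  -- RAW r1
[4] i7  sub  -- RAW r0
[5] i8+i9  ld/xor  -- pair
[6] i10  ld  -- no-port MEM/MUL
[7] i11  mul  -- tail

PAIRS = 4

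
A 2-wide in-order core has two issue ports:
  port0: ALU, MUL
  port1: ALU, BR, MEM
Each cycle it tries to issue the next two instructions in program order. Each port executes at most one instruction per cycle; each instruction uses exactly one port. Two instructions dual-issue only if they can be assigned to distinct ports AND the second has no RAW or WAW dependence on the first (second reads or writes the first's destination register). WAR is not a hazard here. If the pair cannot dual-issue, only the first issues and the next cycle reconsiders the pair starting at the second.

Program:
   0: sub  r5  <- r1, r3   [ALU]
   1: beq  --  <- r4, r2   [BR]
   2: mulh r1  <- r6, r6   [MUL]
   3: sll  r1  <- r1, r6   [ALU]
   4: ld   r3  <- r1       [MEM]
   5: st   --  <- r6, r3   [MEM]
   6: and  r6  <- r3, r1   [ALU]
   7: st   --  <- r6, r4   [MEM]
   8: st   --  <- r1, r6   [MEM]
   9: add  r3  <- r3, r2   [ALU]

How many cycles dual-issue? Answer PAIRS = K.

c0: i0/i1 sub.ALU+beq.BR  dual
c1: i2 mulh.MUL  RAW+WAW r1
c2: i3 sll.ALU  RAW r1
c3: i4 ld.MEM  no-port MEM/MEM
c4: i5/i6 st.MEM+and.ALU  dual
c5: i7 st.MEM  no-port MEM/MEM
c6: i8/i9 st.MEM+add.ALU  dual

PAIRS = 3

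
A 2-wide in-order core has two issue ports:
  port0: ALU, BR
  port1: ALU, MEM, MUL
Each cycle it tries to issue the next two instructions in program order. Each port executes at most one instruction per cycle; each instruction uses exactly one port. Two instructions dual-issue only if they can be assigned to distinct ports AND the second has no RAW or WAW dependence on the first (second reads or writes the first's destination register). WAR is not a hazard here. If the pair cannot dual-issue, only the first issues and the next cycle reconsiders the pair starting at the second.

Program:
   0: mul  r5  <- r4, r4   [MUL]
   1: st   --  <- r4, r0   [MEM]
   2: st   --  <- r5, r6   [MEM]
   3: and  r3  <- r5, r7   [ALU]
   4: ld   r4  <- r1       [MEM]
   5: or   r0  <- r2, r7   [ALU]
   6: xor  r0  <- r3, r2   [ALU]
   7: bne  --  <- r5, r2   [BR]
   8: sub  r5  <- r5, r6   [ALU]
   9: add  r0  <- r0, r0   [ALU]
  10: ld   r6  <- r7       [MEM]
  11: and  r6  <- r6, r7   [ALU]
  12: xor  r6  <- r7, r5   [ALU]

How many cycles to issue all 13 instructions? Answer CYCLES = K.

[0] i0  mul.MUL  -- no-port MUL/MEM
[1] i1  st.MEM  -- no-port MEM/MEM
[2] i2&i3  st.MEM;and.ALU  -- dual
[3] i4&i5  ld.MEM;or.ALU  -- dual
[4] i6&i7  xor.ALU;bne.BR  -- dual
[5] i8&i9  sub.ALU;add.ALU  -- dual
[6] i10  ld.MEM  -- RAW+WAW r6
[7] i11  and.ALU  -- WAW r6
[8] i12  xor.ALU  -- tail

CYCLES = 9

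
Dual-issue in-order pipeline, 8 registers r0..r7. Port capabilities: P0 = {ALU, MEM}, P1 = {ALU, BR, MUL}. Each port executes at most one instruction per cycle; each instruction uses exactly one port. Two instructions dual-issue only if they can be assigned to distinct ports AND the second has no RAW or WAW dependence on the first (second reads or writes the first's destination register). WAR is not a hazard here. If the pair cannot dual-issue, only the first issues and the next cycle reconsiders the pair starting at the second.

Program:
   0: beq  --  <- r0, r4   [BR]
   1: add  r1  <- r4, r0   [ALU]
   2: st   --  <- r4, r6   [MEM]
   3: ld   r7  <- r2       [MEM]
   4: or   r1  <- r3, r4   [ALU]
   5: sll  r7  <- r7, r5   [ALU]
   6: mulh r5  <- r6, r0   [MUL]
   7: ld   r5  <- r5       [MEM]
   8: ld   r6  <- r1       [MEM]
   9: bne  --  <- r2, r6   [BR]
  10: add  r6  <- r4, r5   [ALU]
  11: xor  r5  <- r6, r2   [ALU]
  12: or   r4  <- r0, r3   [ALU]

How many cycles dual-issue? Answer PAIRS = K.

t=0 i0,i1:beq.BR+add.ALU ; dual
t=1 i2:st.MEM ; no-port MEM/MEM
t=2 i3,i4:ld.MEM+or.ALU ; dual
t=3 i5,i6:sll.ALU+mulh.MUL ; dual
t=4 i7:ld.MEM ; no-port MEM/MEM
t=5 i8:ld.MEM ; RAW r6
t=6 i9,i10:bne.BR+add.ALU ; dual
t=7 i11,i12:xor.ALU+or.ALU ; dual

PAIRS = 5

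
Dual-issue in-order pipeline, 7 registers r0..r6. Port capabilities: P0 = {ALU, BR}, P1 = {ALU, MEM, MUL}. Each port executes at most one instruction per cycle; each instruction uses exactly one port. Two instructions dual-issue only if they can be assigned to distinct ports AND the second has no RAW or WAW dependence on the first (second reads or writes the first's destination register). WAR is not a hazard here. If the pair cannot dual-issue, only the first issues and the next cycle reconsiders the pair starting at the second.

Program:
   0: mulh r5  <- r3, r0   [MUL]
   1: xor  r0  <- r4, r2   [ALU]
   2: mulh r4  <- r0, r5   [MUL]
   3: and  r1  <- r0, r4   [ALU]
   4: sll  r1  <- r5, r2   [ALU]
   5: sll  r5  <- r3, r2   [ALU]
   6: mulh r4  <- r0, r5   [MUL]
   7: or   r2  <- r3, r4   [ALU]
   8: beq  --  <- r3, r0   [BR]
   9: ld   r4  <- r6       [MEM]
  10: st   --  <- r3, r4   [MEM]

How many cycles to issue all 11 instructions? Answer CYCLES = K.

CYCLES = 8

t=0 i0+i1:mulh;xor ; pair
t=1 i2:mulh ; RAW r4
t=2 i3:and ; WAW r1
t=3 i4+i5:sll;sll ; pair
t=4 i6:mulh ; RAW r4
t=5 i7+i8:or;beq ; pair
t=6 i9:ld ; no-port MEM/MEM
t=7 i10:st ; tail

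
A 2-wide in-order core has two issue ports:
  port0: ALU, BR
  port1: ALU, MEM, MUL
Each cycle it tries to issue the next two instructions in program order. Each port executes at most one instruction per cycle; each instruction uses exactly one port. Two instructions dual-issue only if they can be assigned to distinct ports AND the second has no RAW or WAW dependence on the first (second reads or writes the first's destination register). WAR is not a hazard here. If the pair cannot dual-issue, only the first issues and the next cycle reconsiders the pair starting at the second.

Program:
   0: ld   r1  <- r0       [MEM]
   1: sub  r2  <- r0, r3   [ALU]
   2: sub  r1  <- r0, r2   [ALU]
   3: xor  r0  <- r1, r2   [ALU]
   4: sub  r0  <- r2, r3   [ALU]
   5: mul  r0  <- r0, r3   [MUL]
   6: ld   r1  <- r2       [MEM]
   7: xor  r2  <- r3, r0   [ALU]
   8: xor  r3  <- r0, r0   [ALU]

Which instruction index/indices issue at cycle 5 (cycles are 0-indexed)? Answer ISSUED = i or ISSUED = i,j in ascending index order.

#0 head=0: ld.MEM sub.ALU i0+i1 dual
#1 head=2: sub.ALU i2 RAW r1
#2 head=3: xor.ALU i3 WAW r0
#3 head=4: sub.ALU i4 RAW+WAW r0
#4 head=5: mul.MUL i5 no-port MUL/MEM
#5 head=6: ld.MEM xor.ALU i6+i7 dual
#6 head=8: xor.ALU i8 tail

ISSUED = 6,7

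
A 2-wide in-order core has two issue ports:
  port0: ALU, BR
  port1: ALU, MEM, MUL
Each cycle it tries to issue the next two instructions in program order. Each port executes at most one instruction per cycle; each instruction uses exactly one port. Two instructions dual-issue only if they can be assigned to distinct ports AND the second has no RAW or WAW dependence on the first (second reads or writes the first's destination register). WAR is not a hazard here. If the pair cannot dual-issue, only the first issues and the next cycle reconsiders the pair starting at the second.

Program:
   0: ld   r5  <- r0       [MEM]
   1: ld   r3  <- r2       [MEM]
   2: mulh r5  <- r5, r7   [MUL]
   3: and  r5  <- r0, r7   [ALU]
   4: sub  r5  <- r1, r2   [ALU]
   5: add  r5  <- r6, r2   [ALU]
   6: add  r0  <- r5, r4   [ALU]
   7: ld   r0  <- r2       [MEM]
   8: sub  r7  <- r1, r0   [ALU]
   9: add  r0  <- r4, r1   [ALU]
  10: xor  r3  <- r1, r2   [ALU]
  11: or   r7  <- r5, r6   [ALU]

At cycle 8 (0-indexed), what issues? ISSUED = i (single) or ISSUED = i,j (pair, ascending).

c0: i0 ld.MEM  no-port MEM/MEM
c1: i1 ld.MEM  no-port MEM/MUL
c2: i2 mulh.MUL  WAW r5
c3: i3 and.ALU  WAW r5
c4: i4 sub.ALU  WAW r5
c5: i5 add.ALU  RAW r5
c6: i6 add.ALU  WAW r0
c7: i7 ld.MEM  RAW r0
c8: i8&i9 sub.ALU/add.ALU  dual
c9: i10&i11 xor.ALU/or.ALU  dual

ISSUED = 8,9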